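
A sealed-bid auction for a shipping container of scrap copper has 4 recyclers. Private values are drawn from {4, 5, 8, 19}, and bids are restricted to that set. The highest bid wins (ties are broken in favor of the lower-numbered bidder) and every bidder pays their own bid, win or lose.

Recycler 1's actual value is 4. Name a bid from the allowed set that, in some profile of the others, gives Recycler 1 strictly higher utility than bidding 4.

Suppose Recycler 2 bids 4, Recycler 3 bids 4 and Recycler 4 bids 5.
Bid 4: loses but pays 4, utility -4.
Bid 5: wins, pays 5, utility 4 - 5 = -1.
So bidding 5 beats truth here (-1 > -4).

5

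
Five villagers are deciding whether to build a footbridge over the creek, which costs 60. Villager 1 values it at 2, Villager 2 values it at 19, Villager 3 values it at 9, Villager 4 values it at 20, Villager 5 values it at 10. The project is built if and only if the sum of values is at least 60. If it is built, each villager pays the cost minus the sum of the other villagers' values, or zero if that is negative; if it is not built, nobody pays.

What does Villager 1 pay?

2

Total value 60 ≥ cost 60, so the project is built.
The other villagers' values sum to 58.
Cost minus that sum is 60 - 58 = 2.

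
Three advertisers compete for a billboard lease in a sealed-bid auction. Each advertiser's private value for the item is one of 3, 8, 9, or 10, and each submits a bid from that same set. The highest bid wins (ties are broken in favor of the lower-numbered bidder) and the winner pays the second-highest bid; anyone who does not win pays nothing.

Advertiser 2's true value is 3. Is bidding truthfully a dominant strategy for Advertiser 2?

Yes

Check each profile of the others' bids and compare truth against every alternative bid.
Others bid (3, 8): truth gives 0, best alternative gives -5.
Others bid (3, 3): truth gives 0, best alternative gives 0.
Others bid (3, 9): truth gives 0, best alternative gives 0.
Others bid (3, 10): truth gives 0, best alternative gives 0.
Others bid (8, 3): truth gives 0, best alternative gives 0.
Others bid (8, 8): truth gives 0, best alternative gives 0.
(Remaining 10 profiles checked similarly; truth is weakly best in each.)
In every case the truthful bid is at least as good as any alternative, so it is a dominant strategy.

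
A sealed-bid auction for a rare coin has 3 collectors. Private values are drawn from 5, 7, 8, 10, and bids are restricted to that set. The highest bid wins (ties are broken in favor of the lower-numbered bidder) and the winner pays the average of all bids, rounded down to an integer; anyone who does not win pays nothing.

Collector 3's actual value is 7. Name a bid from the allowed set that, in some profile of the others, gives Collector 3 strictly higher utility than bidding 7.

Suppose Collector 1 bids 5 and Collector 2 bids 7.
Bid 7: loses, pays 0, utility 0.
Bid 8: wins, pays 6, utility 7 - 6 = 1.
So bidding 8 beats truth here (1 > 0).

8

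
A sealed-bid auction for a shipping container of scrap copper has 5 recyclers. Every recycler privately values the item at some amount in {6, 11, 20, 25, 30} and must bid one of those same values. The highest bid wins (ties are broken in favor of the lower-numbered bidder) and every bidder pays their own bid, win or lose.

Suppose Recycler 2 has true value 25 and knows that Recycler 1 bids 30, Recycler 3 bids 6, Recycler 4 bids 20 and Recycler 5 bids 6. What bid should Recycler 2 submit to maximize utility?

Bid 6: loses but pays 6, utility -6.
Bid 11: loses but pays 11, utility -11.
Bid 20: loses but pays 20, utility -20.
Bid 25: loses but pays 25, utility -25.
Bid 30: loses but pays 30, utility -30.
The best choice is 6 with utility -6.

6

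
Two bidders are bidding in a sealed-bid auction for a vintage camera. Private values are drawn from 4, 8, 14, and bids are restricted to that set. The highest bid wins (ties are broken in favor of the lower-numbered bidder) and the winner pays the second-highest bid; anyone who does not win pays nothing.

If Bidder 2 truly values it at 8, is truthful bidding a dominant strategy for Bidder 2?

Yes

Check each profile of the others' bids and compare truth against every alternative bid.
Others bid (4): truth gives 4, best alternative gives 4.
Others bid (8): truth gives 0, best alternative gives 0.
Others bid (14): truth gives 0, best alternative gives 0.
In every case the truthful bid is at least as good as any alternative, so it is a dominant strategy.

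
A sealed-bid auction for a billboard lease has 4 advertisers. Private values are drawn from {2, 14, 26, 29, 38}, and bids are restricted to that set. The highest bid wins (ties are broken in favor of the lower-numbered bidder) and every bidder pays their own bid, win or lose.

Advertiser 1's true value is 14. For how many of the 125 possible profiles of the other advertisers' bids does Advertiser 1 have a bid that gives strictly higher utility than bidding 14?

118

Others bid (2, 2, 2): truth gives 0; bid 2 gives 12 > 0. Violating.
Others bid (2, 2, 26): truth gives -14; bid 2 gives -2 > -14. Violating.
Others bid (2, 2, 29): truth gives -14; bid 2 gives -2 > -14. Violating.
Others bid (2, 2, 38): truth gives -14; bid 2 gives -2 > -14. Violating.
Others bid (2, 2, 14): truth gives 0; no alternative beats it.
Others bid (2, 14, 2): truth gives 0; no alternative beats it.
(Checking all 125 profiles: 118 have a profitable deviation, 7 do not.)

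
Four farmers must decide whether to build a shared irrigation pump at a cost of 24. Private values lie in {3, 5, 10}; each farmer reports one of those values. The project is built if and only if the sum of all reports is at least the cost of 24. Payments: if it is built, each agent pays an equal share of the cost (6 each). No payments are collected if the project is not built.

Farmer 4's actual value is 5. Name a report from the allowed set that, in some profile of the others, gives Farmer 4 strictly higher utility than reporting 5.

3

Suppose Farmer 1 reports 5, Farmer 2 reports 5 and Farmer 3 reports 10.
Report 5: project built, pays 6, utility 5 - 6 = -1.
Report 3: project not built, utility 0.
So reporting 3 beats truth here (0 > -1).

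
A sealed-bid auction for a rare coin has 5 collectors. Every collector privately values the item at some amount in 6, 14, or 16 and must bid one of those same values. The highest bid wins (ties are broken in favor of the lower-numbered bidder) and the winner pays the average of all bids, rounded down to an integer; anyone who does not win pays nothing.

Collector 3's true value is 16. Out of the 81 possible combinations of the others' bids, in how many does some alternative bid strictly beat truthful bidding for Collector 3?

Others bid (6, 6, 6, 6): truth gives 8; bid 14 gives 9 > 8. Violating.
Others bid (6, 6, 14, 14): truth gives 5; bid 14 gives 6 > 5. Violating.
Others bid (6, 6, 6, 14): truth gives 7; no alternative beats it.
Others bid (6, 6, 6, 16): truth gives 6; no alternative beats it.
(Checking all 81 profiles: 2 have a profitable deviation, 79 do not.)

2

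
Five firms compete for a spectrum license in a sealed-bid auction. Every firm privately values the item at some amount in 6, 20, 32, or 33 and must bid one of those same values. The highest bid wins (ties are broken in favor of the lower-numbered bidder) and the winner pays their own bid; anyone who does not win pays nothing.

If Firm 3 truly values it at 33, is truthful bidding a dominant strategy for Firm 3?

Consider the case where Firm 1 bids 6, Firm 2 bids 6, Firm 4 bids 6 and Firm 5 bids 6.
Truthful bid 33: wins, pays 33, utility 33 - 33 = 0.
Bid 20 instead: wins, pays 20, utility 33 - 20 = 13.
Since 13 > 0, bidding 20 is strictly better here, so truthful bidding is not dominant.

No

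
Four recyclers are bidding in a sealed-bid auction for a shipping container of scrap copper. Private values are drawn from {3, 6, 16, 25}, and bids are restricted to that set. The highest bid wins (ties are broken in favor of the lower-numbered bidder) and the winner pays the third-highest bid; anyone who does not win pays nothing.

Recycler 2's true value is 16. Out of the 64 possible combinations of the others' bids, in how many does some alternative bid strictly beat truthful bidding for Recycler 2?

Others bid (3, 3, 25): truth gives 0; bid 25 gives 13 > 0. Violating.
Others bid (3, 6, 25): truth gives 0; bid 25 gives 10 > 0. Violating.
Others bid (3, 25, 3): truth gives 0; bid 25 gives 13 > 0. Violating.
Others bid (3, 25, 6): truth gives 0; bid 25 gives 10 > 0. Violating.
Others bid (3, 3, 3): truth gives 13; no alternative beats it.
Others bid (3, 3, 6): truth gives 13; no alternative beats it.
(Checking all 64 profiles: 12 have a profitable deviation, 52 do not.)

12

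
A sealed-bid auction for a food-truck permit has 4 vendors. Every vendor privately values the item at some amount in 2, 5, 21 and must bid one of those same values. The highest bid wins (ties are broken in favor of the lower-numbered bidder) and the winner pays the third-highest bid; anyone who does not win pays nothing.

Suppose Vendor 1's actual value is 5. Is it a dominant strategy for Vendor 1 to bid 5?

Consider the case where Vendor 2 bids 2, Vendor 3 bids 2 and Vendor 4 bids 21.
Truthful bid 5: loses, pays 0, utility 0.
Bid 21 instead: wins, pays 2, utility 5 - 2 = 3.
Since 3 > 0, bidding 21 is strictly better here, so truthful bidding is not dominant.

No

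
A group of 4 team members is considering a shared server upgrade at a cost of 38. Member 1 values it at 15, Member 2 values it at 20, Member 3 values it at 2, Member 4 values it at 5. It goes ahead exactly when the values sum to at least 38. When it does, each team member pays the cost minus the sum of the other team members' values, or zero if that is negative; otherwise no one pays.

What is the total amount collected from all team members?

Total value 42 ≥ cost 38, so it is built.
Member 1: others sum to 27; max(0, 38 - 27) = 11.
Member 2: others sum to 22; max(0, 38 - 22) = 16.
Member 3: others sum to 40; max(0, 38 - 40) = 0.
Member 4: others sum to 37; max(0, 38 - 37) = 1.
Total collected = 11 + 16 + 0 + 1 = 28.

28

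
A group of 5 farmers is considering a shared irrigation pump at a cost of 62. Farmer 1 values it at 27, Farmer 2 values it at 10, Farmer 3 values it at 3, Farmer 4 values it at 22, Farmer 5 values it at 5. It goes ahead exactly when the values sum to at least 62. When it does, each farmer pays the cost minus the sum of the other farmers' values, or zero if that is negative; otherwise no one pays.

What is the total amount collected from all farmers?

Total value 67 ≥ cost 62, so it is built.
Farmer 1: others sum to 40; max(0, 62 - 40) = 22.
Farmer 2: others sum to 57; max(0, 62 - 57) = 5.
Farmer 3: others sum to 64; max(0, 62 - 64) = 0.
Farmer 4: others sum to 45; max(0, 62 - 45) = 17.
Farmer 5: others sum to 62; max(0, 62 - 62) = 0.
Total collected = 22 + 5 + 0 + 17 + 0 = 44.

44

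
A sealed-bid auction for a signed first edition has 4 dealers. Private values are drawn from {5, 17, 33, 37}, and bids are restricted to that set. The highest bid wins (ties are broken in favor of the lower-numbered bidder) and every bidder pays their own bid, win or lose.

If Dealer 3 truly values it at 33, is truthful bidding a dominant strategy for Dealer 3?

No

Consider the case where Dealer 1 bids 5, Dealer 2 bids 5 and Dealer 4 bids 5.
Truthful bid 33: wins, pays 33, utility 33 - 33 = 0.
Bid 17 instead: wins, pays 17, utility 33 - 17 = 16.
Since 16 > 0, bidding 17 is strictly better here, so truthful bidding is not dominant.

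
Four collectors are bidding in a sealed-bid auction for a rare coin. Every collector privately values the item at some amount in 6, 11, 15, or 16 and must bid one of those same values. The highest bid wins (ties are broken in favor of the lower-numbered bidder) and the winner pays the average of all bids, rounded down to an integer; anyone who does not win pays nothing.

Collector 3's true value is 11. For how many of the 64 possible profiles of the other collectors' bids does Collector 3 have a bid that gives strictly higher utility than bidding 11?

8

Others bid (6, 6, 15): truth gives 0; bid 15 gives 1 > 0. Violating.
Others bid (6, 11, 6): truth gives 0; bid 15 gives 2 > 0. Violating.
Others bid (6, 11, 11): truth gives 0; bid 15 gives 1 > 0. Violating.
Others bid (6, 15, 6): truth gives 0; bid 16 gives 1 > 0. Violating.
Others bid (6, 6, 6): truth gives 4; no alternative beats it.
Others bid (6, 6, 11): truth gives 3; no alternative beats it.
(Checking all 64 profiles: 8 have a profitable deviation, 56 do not.)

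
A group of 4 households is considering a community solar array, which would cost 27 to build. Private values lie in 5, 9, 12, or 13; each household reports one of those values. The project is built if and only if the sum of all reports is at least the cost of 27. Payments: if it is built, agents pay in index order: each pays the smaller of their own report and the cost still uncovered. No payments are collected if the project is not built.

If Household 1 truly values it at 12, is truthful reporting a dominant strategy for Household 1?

Consider the case where Household 2 reports 5, Household 3 reports 5 and Household 4 reports 9.
Truthful report 12: project built, pays 12, utility 12 - 12 = 0.
Report 9 instead: project built, pays 9, utility 12 - 9 = 3.
Since 3 > 0, reporting 9 is strictly better here, so truthful reporting is not dominant.

No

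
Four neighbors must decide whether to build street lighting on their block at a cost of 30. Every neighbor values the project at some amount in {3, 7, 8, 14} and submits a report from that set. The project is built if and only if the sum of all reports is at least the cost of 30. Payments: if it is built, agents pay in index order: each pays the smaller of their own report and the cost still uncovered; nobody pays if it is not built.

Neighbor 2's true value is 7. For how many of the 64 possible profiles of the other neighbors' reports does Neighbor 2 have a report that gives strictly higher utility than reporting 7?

Others report (3, 14, 14): truth gives 0; report 3 gives 4 > 0. Violating.
Others report (7, 7, 14): truth gives 0; report 3 gives 4 > 0. Violating.
Others report (7, 8, 14): truth gives 0; report 3 gives 4 > 0. Violating.
Others report (7, 14, 7): truth gives 0; report 3 gives 4 > 0. Violating.
Others report (3, 3, 3): truth gives 0; no alternative beats it.
Others report (3, 3, 7): truth gives 0; no alternative beats it.
(Checking all 64 profiles: 22 have a profitable deviation, 42 do not.)

22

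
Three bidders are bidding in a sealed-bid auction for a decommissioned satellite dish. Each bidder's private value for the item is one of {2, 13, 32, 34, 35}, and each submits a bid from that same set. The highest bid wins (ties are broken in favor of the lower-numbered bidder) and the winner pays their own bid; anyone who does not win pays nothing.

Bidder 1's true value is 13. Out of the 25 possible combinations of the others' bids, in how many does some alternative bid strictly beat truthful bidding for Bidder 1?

Others bid (2, 2): truth gives 0; bid 2 gives 11 > 0. Violating.
Others bid (2, 13): truth gives 0; no alternative beats it.
Others bid (2, 32): truth gives 0; no alternative beats it.
(Checking all 25 profiles: 1 has a profitable deviation, 24 do not.)

1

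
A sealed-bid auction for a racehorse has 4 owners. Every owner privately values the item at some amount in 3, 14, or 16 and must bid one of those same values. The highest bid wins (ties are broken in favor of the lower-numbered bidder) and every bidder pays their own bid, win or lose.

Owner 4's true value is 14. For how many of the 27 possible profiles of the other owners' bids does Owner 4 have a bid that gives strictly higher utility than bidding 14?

Others bid (3, 3, 14): truth gives -14; bid 16 gives -2 > -14. Violating.
Others bid (3, 3, 16): truth gives -14; bid 3 gives -3 > -14. Violating.
Others bid (3, 14, 3): truth gives -14; bid 16 gives -2 > -14. Violating.
Others bid (3, 14, 14): truth gives -14; bid 16 gives -2 > -14. Violating.
Others bid (3, 3, 3): truth gives 0; no alternative beats it.
(Checking all 27 profiles: 26 have a profitable deviation, 1 does not.)

26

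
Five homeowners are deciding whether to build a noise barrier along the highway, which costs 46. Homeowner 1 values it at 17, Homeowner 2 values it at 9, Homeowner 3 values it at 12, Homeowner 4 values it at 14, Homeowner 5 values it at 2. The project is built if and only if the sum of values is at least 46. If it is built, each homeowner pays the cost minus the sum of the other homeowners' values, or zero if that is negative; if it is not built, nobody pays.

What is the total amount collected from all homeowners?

Total value 54 ≥ cost 46, so it is built.
Homeowner 1: others sum to 37; max(0, 46 - 37) = 9.
Homeowner 2: others sum to 45; max(0, 46 - 45) = 1.
Homeowner 3: others sum to 42; max(0, 46 - 42) = 4.
Homeowner 4: others sum to 40; max(0, 46 - 40) = 6.
Homeowner 5: others sum to 52; max(0, 46 - 52) = 0.
Total collected = 9 + 1 + 4 + 6 + 0 = 20.

20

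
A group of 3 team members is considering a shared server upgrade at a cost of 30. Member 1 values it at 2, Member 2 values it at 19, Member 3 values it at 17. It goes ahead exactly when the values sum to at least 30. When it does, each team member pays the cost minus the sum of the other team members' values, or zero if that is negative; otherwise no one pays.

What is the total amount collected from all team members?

20

Total value 38 ≥ cost 30, so it is built.
Member 1: others sum to 36; max(0, 30 - 36) = 0.
Member 2: others sum to 19; max(0, 30 - 19) = 11.
Member 3: others sum to 21; max(0, 30 - 21) = 9.
Total collected = 0 + 11 + 9 = 20.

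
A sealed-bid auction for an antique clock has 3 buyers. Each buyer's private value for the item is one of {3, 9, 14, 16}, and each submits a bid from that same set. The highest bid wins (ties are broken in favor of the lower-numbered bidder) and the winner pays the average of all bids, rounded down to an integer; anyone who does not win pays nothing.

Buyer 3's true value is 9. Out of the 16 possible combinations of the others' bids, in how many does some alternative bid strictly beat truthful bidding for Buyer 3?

2

Others bid (3, 9): truth gives 0; bid 14 gives 1 > 0. Violating.
Others bid (9, 3): truth gives 0; bid 14 gives 1 > 0. Violating.
Others bid (3, 3): truth gives 4; no alternative beats it.
Others bid (3, 14): truth gives 0; no alternative beats it.
(Checking all 16 profiles: 2 have a profitable deviation, 14 do not.)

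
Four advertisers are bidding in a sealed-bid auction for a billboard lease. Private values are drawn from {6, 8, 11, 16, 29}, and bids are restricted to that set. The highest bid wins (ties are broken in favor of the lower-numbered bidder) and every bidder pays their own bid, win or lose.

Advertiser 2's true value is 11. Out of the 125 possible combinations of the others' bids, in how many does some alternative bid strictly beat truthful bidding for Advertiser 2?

Others bid (6, 6, 6): truth gives 0; bid 8 gives 3 > 0. Violating.
Others bid (6, 6, 8): truth gives 0; bid 8 gives 3 > 0. Violating.
Others bid (6, 6, 16): truth gives -11; bid 16 gives -5 > -11. Violating.
Others bid (6, 6, 29): truth gives -11; bid 6 gives -6 > -11. Violating.
Others bid (6, 6, 11): truth gives 0; no alternative beats it.
Others bid (6, 8, 11): truth gives 0; no alternative beats it.
(Checking all 125 profiles: 111 have a profitable deviation, 14 do not.)

111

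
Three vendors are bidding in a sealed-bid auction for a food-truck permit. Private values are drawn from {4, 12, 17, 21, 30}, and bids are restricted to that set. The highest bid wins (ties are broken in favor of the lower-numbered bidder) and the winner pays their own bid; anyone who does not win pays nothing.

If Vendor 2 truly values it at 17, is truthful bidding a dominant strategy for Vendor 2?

No

Consider the case where Vendor 1 bids 4 and Vendor 3 bids 4.
Truthful bid 17: wins, pays 17, utility 17 - 17 = 0.
Bid 12 instead: wins, pays 12, utility 17 - 12 = 5.
Since 5 > 0, bidding 12 is strictly better here, so truthful bidding is not dominant.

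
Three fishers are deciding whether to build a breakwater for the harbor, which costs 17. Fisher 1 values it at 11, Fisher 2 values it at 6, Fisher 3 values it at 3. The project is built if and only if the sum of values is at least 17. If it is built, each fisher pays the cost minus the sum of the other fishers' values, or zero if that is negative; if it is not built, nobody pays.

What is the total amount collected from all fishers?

11

Total value 20 ≥ cost 17, so it is built.
Fisher 1: others sum to 9; max(0, 17 - 9) = 8.
Fisher 2: others sum to 14; max(0, 17 - 14) = 3.
Fisher 3: others sum to 17; max(0, 17 - 17) = 0.
Total collected = 8 + 3 + 0 = 11.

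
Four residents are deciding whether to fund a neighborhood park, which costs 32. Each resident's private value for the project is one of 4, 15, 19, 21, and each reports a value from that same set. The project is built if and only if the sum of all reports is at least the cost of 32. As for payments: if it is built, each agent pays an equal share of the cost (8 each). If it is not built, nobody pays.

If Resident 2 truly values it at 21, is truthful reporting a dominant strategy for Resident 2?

Yes

Check each profile of the others' reports and compare truth against every alternative report.
Others report (4, 4, 4): truth gives 13, best alternative gives 0.
Others report (4, 4, 15): truth gives 13, best alternative gives 13.
Others report (4, 4, 19): truth gives 13, best alternative gives 13.
Others report (4, 4, 21): truth gives 13, best alternative gives 13.
Others report (4, 15, 4): truth gives 13, best alternative gives 13.
Others report (4, 15, 15): truth gives 13, best alternative gives 13.
(Remaining 58 profiles checked similarly; truth is weakly best in each.)
In every case the truthful report is at least as good as any alternative, so it is a dominant strategy.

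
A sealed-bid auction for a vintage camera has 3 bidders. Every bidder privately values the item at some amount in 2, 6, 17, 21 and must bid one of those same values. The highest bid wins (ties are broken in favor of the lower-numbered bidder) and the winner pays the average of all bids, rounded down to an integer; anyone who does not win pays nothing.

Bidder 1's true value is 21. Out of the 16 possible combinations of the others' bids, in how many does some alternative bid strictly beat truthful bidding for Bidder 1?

Others bid (2, 2): truth gives 13; bid 2 gives 19 > 13. Violating.
Others bid (2, 6): truth gives 12; bid 6 gives 17 > 12. Violating.
Others bid (2, 17): truth gives 8; bid 17 gives 9 > 8. Violating.
Others bid (6, 2): truth gives 12; bid 6 gives 17 > 12. Violating.
Others bid (2, 21): truth gives 7; no alternative beats it.
Others bid (6, 21): truth gives 5; no alternative beats it.
(Checking all 16 profiles: 9 have a profitable deviation, 7 do not.)

9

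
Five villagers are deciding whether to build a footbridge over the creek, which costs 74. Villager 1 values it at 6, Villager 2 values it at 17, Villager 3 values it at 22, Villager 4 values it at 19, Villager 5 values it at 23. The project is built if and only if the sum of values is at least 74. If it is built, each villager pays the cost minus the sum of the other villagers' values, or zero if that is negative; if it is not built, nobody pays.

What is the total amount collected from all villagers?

29

Total value 87 ≥ cost 74, so it is built.
Villager 1: others sum to 81; max(0, 74 - 81) = 0.
Villager 2: others sum to 70; max(0, 74 - 70) = 4.
Villager 3: others sum to 65; max(0, 74 - 65) = 9.
Villager 4: others sum to 68; max(0, 74 - 68) = 6.
Villager 5: others sum to 64; max(0, 74 - 64) = 10.
Total collected = 0 + 4 + 9 + 6 + 10 = 29.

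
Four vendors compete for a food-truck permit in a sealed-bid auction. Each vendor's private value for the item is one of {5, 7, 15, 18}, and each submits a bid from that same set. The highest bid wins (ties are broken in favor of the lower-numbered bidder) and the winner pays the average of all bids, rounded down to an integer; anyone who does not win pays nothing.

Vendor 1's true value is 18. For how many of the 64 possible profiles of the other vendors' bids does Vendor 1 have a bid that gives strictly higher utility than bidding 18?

Others bid (5, 5, 5): truth gives 10; bid 5 gives 13 > 10. Violating.
Others bid (5, 5, 7): truth gives 10; bid 7 gives 12 > 10. Violating.
Others bid (5, 7, 5): truth gives 10; bid 7 gives 12 > 10. Violating.
Others bid (5, 7, 7): truth gives 9; bid 7 gives 12 > 9. Violating.
Others bid (5, 5, 15): truth gives 8; no alternative beats it.
Others bid (5, 5, 18): truth gives 7; no alternative beats it.
(Checking all 64 profiles: 17 have a profitable deviation, 47 do not.)

17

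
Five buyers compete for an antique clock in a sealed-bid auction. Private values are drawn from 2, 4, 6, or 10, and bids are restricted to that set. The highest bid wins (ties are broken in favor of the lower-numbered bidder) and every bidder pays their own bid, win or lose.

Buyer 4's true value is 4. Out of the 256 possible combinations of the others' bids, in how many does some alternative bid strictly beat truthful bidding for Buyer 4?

254

Others bid (2, 2, 2, 6): truth gives -4; bid 2 gives -2 > -4. Violating.
Others bid (2, 2, 2, 10): truth gives -4; bid 2 gives -2 > -4. Violating.
Others bid (2, 2, 4, 2): truth gives -4; bid 2 gives -2 > -4. Violating.
Others bid (2, 2, 4, 4): truth gives -4; bid 2 gives -2 > -4. Violating.
Others bid (2, 2, 2, 2): truth gives 0; no alternative beats it.
Others bid (2, 2, 2, 4): truth gives 0; no alternative beats it.
(Checking all 256 profiles: 254 have a profitable deviation, 2 do not.)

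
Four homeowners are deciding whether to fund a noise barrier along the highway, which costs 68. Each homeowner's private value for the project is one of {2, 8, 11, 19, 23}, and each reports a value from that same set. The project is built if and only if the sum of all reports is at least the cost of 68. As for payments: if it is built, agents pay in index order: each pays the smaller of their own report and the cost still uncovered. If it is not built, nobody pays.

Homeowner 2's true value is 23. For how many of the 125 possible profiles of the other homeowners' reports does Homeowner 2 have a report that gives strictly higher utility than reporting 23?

Others report (8, 19, 23): truth gives 0; report 19 gives 4 > 0. Violating.
Others report (8, 23, 19): truth gives 0; report 19 gives 4 > 0. Violating.
Others report (8, 23, 23): truth gives 0; report 19 gives 4 > 0. Violating.
Others report (11, 19, 19): truth gives 0; report 19 gives 4 > 0. Violating.
Others report (2, 2, 2): truth gives 0; no alternative beats it.
Others report (2, 2, 8): truth gives 0; no alternative beats it.
(Checking all 125 profiles: 29 have a profitable deviation, 96 do not.)

29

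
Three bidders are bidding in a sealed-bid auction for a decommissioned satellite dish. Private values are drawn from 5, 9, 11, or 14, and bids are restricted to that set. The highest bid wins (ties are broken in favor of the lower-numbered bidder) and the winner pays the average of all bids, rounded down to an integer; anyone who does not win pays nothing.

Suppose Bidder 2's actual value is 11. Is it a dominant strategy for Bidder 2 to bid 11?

No

Consider the case where Bidder 1 bids 5 and Bidder 3 bids 5.
Truthful bid 11: wins, pays 7, utility 11 - 7 = 4.
Bid 9 instead: wins, pays 6, utility 11 - 6 = 5.
Since 5 > 4, bidding 9 is strictly better here, so truthful bidding is not dominant.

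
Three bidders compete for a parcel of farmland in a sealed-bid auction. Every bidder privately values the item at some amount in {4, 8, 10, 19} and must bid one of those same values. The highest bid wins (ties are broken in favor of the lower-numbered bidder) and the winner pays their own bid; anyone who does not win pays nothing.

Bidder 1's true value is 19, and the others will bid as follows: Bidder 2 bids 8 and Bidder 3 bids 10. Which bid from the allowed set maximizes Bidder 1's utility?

10

Bid 4: loses, pays 0, utility 0.
Bid 8: loses, pays 0, utility 0.
Bid 10: wins, pays 10, utility 19 - 10 = 9.
Bid 19: wins, pays 19, utility 19 - 19 = 0.
The best choice is 10 with utility 9.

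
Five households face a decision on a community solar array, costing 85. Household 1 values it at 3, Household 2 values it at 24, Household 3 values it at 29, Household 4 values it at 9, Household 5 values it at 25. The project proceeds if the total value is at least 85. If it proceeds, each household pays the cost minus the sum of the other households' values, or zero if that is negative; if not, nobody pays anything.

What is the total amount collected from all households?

67

Total value 90 ≥ cost 85, so it is built.
Household 1: others sum to 87; max(0, 85 - 87) = 0.
Household 2: others sum to 66; max(0, 85 - 66) = 19.
Household 3: others sum to 61; max(0, 85 - 61) = 24.
Household 4: others sum to 81; max(0, 85 - 81) = 4.
Household 5: others sum to 65; max(0, 85 - 65) = 20.
Total collected = 0 + 19 + 24 + 4 + 20 = 67.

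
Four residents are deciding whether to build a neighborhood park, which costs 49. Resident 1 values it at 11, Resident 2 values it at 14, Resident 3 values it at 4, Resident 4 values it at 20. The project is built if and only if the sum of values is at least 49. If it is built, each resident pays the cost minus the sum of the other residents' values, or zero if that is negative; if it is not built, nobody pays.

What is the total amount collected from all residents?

49

Total value 49 ≥ cost 49, so it is built.
Resident 1: others sum to 38; max(0, 49 - 38) = 11.
Resident 2: others sum to 35; max(0, 49 - 35) = 14.
Resident 3: others sum to 45; max(0, 49 - 45) = 4.
Resident 4: others sum to 29; max(0, 49 - 29) = 20.
Total collected = 11 + 14 + 4 + 20 = 49.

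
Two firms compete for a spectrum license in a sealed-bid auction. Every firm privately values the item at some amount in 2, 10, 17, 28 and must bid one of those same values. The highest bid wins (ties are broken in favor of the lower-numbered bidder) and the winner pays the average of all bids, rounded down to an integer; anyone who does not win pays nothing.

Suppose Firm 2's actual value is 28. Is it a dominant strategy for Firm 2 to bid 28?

Consider the case where Firm 1 bids 2.
Truthful bid 28: wins, pays 15, utility 28 - 15 = 13.
Bid 10 instead: wins, pays 6, utility 28 - 6 = 22.
Since 22 > 13, bidding 10 is strictly better here, so truthful bidding is not dominant.

No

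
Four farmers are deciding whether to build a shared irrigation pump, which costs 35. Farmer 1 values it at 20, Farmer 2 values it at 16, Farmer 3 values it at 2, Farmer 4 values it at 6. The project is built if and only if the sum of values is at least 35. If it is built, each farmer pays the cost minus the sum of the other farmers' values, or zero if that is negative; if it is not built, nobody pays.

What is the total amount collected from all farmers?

18

Total value 44 ≥ cost 35, so it is built.
Farmer 1: others sum to 24; max(0, 35 - 24) = 11.
Farmer 2: others sum to 28; max(0, 35 - 28) = 7.
Farmer 3: others sum to 42; max(0, 35 - 42) = 0.
Farmer 4: others sum to 38; max(0, 35 - 38) = 0.
Total collected = 11 + 7 + 0 + 0 = 18.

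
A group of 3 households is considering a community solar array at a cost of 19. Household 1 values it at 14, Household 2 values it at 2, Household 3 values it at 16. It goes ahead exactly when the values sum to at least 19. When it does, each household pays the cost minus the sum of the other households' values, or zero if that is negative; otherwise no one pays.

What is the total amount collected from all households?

Total value 32 ≥ cost 19, so it is built.
Household 1: others sum to 18; max(0, 19 - 18) = 1.
Household 2: others sum to 30; max(0, 19 - 30) = 0.
Household 3: others sum to 16; max(0, 19 - 16) = 3.
Total collected = 1 + 0 + 3 = 4.

4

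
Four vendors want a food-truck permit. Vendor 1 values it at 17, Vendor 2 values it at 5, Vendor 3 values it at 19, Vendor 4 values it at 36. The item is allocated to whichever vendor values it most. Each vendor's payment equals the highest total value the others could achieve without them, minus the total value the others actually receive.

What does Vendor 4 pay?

Vendor 4 has the highest value and receives the item.
Without Vendor 4, the item would go to the next-highest value, 19, so the others could achieve 19.
With Vendor 4 present and winning, the others receive nothing, so their total is 0.
Payment = 19 - 0 = 19.

19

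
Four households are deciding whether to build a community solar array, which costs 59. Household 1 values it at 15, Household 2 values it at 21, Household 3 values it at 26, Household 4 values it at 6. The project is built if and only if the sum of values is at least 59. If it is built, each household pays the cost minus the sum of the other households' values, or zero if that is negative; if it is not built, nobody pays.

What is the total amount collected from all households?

Total value 68 ≥ cost 59, so it is built.
Household 1: others sum to 53; max(0, 59 - 53) = 6.
Household 2: others sum to 47; max(0, 59 - 47) = 12.
Household 3: others sum to 42; max(0, 59 - 42) = 17.
Household 4: others sum to 62; max(0, 59 - 62) = 0.
Total collected = 6 + 12 + 17 + 0 = 35.

35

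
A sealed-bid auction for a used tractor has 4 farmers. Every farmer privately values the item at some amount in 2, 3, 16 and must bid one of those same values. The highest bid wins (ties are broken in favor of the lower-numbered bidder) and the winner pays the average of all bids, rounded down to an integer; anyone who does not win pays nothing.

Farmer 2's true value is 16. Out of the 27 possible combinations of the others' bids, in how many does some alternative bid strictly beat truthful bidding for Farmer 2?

Others bid (2, 2, 2): truth gives 11; bid 3 gives 14 > 11. Violating.
Others bid (2, 2, 3): truth gives 11; bid 3 gives 14 > 11. Violating.
Others bid (2, 3, 2): truth gives 11; bid 3 gives 14 > 11. Violating.
Others bid (2, 3, 3): truth gives 10; bid 3 gives 14 > 10. Violating.
Others bid (2, 2, 16): truth gives 7; no alternative beats it.
Others bid (2, 3, 16): truth gives 7; no alternative beats it.
(Checking all 27 profiles: 4 have a profitable deviation, 23 do not.)

4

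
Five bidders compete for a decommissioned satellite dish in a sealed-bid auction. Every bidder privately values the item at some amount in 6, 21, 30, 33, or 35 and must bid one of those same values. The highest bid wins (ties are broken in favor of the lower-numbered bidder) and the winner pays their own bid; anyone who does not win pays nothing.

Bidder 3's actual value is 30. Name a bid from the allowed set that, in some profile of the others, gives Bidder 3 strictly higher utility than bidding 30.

21

Suppose Bidder 1 bids 6, Bidder 2 bids 6, Bidder 4 bids 6 and Bidder 5 bids 6.
Bid 30: wins, pays 30, utility 30 - 30 = 0.
Bid 21: wins, pays 21, utility 30 - 21 = 9.
So bidding 21 beats truth here (9 > 0).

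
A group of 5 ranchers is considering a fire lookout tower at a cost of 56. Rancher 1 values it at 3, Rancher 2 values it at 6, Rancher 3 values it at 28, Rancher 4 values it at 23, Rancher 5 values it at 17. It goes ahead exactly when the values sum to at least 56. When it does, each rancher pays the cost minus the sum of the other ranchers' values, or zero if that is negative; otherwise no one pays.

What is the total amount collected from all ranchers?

Total value 77 ≥ cost 56, so it is built.
Rancher 1: others sum to 74; max(0, 56 - 74) = 0.
Rancher 2: others sum to 71; max(0, 56 - 71) = 0.
Rancher 3: others sum to 49; max(0, 56 - 49) = 7.
Rancher 4: others sum to 54; max(0, 56 - 54) = 2.
Rancher 5: others sum to 60; max(0, 56 - 60) = 0.
Total collected = 0 + 0 + 7 + 2 + 0 = 9.

9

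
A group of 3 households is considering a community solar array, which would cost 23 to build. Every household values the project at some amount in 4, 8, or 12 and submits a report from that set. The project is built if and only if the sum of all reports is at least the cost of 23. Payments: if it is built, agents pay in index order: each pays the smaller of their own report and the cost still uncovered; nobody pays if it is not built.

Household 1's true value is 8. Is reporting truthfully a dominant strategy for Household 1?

No

Consider the case where Household 2 reports 8 and Household 3 reports 12.
Truthful report 8: project built, pays 8, utility 8 - 8 = 0.
Report 4 instead: project built, pays 4, utility 8 - 4 = 4.
Since 4 > 0, reporting 4 is strictly better here, so truthful reporting is not dominant.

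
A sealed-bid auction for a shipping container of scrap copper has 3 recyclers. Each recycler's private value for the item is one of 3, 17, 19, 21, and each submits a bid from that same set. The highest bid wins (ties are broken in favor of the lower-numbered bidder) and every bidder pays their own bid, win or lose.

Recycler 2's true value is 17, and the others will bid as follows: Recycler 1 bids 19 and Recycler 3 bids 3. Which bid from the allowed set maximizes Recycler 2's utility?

Bid 3: loses but pays 3, utility -3.
Bid 17: loses but pays 17, utility -17.
Bid 19: loses but pays 19, utility -19.
Bid 21: wins, pays 21, utility 17 - 21 = -4.
The best choice is 3 with utility -3.

3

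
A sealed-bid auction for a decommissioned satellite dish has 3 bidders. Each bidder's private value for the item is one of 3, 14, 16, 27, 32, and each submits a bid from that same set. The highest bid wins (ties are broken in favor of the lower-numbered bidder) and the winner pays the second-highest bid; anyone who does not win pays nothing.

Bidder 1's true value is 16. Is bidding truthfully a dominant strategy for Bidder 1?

Yes

Check each profile of the others' bids and compare truth against every alternative bid.
Others bid (3, 3): truth gives 13, best alternative gives 13.
Others bid (3, 14): truth gives 2, best alternative gives 2.
Others bid (14, 3): truth gives 2, best alternative gives 2.
Others bid (14, 14): truth gives 2, best alternative gives 2.
Others bid (3, 16): truth gives 0, best alternative gives 0.
Others bid (3, 27): truth gives 0, best alternative gives 0.
(Remaining 19 profiles checked similarly; truth is weakly best in each.)
In every case the truthful bid is at least as good as any alternative, so it is a dominant strategy.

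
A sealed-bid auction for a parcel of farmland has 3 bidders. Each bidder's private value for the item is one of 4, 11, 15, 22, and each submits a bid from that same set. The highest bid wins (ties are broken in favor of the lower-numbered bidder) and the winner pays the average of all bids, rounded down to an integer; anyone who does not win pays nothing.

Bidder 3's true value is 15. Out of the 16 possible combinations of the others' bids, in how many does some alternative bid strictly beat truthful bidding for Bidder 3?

Others bid (4, 4): truth gives 8; bid 11 gives 9 > 8. Violating.
Others bid (4, 15): truth gives 0; bid 22 gives 2 > 0. Violating.
Others bid (15, 4): truth gives 0; bid 22 gives 2 > 0. Violating.
Others bid (4, 11): truth gives 5; no alternative beats it.
Others bid (4, 22): truth gives 0; no alternative beats it.
(Checking all 16 profiles: 3 have a profitable deviation, 13 do not.)

3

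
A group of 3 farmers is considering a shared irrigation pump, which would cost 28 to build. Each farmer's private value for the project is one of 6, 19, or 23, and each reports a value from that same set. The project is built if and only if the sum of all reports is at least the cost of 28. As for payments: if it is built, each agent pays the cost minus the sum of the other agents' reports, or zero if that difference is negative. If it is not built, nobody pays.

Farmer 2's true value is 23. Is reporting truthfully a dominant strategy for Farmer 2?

Check each profile of the others' reports and compare truth against every alternative report.
Others report (6, 23): truth gives 23, best alternative gives 23.
Others report (19, 19): truth gives 23, best alternative gives 23.
Others report (19, 23): truth gives 23, best alternative gives 23.
Others report (23, 6): truth gives 23, best alternative gives 23.
Others report (23, 19): truth gives 23, best alternative gives 23.
Others report (23, 23): truth gives 23, best alternative gives 23.
(Remaining 3 profiles checked similarly; truth is weakly best in each.)
In every case the truthful report is at least as good as any alternative, so it is a dominant strategy.

Yes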